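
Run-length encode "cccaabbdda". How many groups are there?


Input: cccaabbdda
Scanning for consecutive runs:
  Group 1: 'c' x 3 (positions 0-2)
  Group 2: 'a' x 2 (positions 3-4)
  Group 3: 'b' x 2 (positions 5-6)
  Group 4: 'd' x 2 (positions 7-8)
  Group 5: 'a' x 1 (positions 9-9)
Total groups: 5

5


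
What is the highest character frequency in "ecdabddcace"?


Input: ecdabddcace
Character counts:
  'a': 2
  'b': 1
  'c': 3
  'd': 3
  'e': 2
Maximum frequency: 3

3


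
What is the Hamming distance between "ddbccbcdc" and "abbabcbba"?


Comparing "ddbccbcdc" and "abbabcbba" position by position:
  Position 0: 'd' vs 'a' => differ
  Position 1: 'd' vs 'b' => differ
  Position 2: 'b' vs 'b' => same
  Position 3: 'c' vs 'a' => differ
  Position 4: 'c' vs 'b' => differ
  Position 5: 'b' vs 'c' => differ
  Position 6: 'c' vs 'b' => differ
  Position 7: 'd' vs 'b' => differ
  Position 8: 'c' vs 'a' => differ
Total differences (Hamming distance): 8

8


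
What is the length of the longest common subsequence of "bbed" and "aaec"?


LCS of "bbed" and "aaec"
DP table:
           a    a    e    c
      0    0    0    0    0
  b   0    0    0    0    0
  b   0    0    0    0    0
  e   0    0    0    1    1
  d   0    0    0    1    1
LCS length = dp[4][4] = 1

1


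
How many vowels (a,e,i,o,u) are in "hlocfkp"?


Input: hlocfkp
Checking each character:
  'h' at position 0: consonant
  'l' at position 1: consonant
  'o' at position 2: vowel (running total: 1)
  'c' at position 3: consonant
  'f' at position 4: consonant
  'k' at position 5: consonant
  'p' at position 6: consonant
Total vowels: 1

1


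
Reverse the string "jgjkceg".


Input: jgjkceg
Reading characters right to left:
  Position 6: 'g'
  Position 5: 'e'
  Position 4: 'c'
  Position 3: 'k'
  Position 2: 'j'
  Position 1: 'g'
  Position 0: 'j'
Reversed: geckjgj

geckjgj


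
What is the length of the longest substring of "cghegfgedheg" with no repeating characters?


Input: "cghegfgedheg"
Sliding window (track last position of each char):
  Position 0 ('c'): window [0,0] length 1 -- new best
  Position 1 ('g'): window [0,1] length 2 -- new best
  Position 2 ('h'): window [0,2] length 3 -- new best
  Position 3 ('e'): window [0,3] length 4 -- new best
  Position 4 ('g'): repeat (last at 1), move window start to 2
  Position 4 ('g'): window [2,4] length 3
  Position 5 ('f'): window [2,5] length 4
  Position 6 ('g'): repeat (last at 4), move window start to 5
  Position 6 ('g'): window [5,6] length 2
  Position 7 ('e'): window [5,7] length 3
  Position 8 ('d'): window [5,8] length 4
  Position 9 ('h'): window [5,9] length 5 -- new best
  Position 10 ('e'): repeat (last at 7), move window start to 8
  Position 10 ('e'): window [8,10] length 3
  Position 11 ('g'): window [8,11] length 4
Longest substring with no repeats: "fgedh" with length 5

5


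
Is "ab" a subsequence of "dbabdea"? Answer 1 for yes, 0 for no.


Check if "ab" is a subsequence of "dbabdea"
Greedy scan:
  Position 0 ('d'): no match needed
  Position 1 ('b'): no match needed
  Position 2 ('a'): matches sub[0] = 'a'
  Position 3 ('b'): matches sub[1] = 'b'
  Position 4 ('d'): no match needed
  Position 5 ('e'): no match needed
  Position 6 ('a'): no match needed
All 2 characters matched => is a subsequence

1


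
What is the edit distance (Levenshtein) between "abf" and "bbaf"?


Computing edit distance: "abf" -> "bbaf"
DP table:
           b    b    a    f
      0    1    2    3    4
  a   1    1    2    2    3
  b   2    1    1    2    3
  f   3    2    2    2    2
Edit distance = dp[3][4] = 2

2


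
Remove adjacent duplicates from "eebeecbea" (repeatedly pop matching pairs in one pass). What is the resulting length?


Input: eebeecbea
Stack-based adjacent duplicate removal:
  Read 'e': push. Stack: e
  Read 'e': matches stack top 'e' => pop. Stack: (empty)
  Read 'b': push. Stack: b
  Read 'e': push. Stack: be
  Read 'e': matches stack top 'e' => pop. Stack: b
  Read 'c': push. Stack: bc
  Read 'b': push. Stack: bcb
  Read 'e': push. Stack: bcbe
  Read 'a': push. Stack: bcbea
Final stack: "bcbea" (length 5)

5


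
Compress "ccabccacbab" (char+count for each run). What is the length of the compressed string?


Input: ccabccacbab
Runs:
  'c' x 2 => "c2"
  'a' x 1 => "a1"
  'b' x 1 => "b1"
  'c' x 2 => "c2"
  'a' x 1 => "a1"
  'c' x 1 => "c1"
  'b' x 1 => "b1"
  'a' x 1 => "a1"
  'b' x 1 => "b1"
Compressed: "c2a1b1c2a1c1b1a1b1"
Compressed length: 18

18


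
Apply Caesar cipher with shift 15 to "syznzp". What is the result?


Caesar cipher: shift "syznzp" by 15
  's' (pos 18) + 15 = pos 7 = 'h'
  'y' (pos 24) + 15 = pos 13 = 'n'
  'z' (pos 25) + 15 = pos 14 = 'o'
  'n' (pos 13) + 15 = pos 2 = 'c'
  'z' (pos 25) + 15 = pos 14 = 'o'
  'p' (pos 15) + 15 = pos 4 = 'e'
Result: hnocoe

hnocoe


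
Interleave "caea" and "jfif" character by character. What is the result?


Interleaving "caea" and "jfif":
  Position 0: 'c' from first, 'j' from second => "cj"
  Position 1: 'a' from first, 'f' from second => "af"
  Position 2: 'e' from first, 'i' from second => "ei"
  Position 3: 'a' from first, 'f' from second => "af"
Result: cjafeiaf

cjafeiaf


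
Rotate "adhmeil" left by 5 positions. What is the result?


Input: "adhmeil", rotate left by 5
First 5 characters: "adhme"
Remaining characters: "il"
Concatenate remaining + first: "il" + "adhme" = "iladhme"

iladhme


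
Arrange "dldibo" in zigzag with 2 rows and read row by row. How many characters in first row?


Zigzag "dldibo" into 2 rows:
Placing characters:
  'd' => row 0
  'l' => row 1
  'd' => row 0
  'i' => row 1
  'b' => row 0
  'o' => row 1
Rows:
  Row 0: "ddb"
  Row 1: "lio"
First row length: 3

3


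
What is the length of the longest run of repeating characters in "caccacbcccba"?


Input: "caccacbcccba"
Scanning for longest run:
  Position 1 ('a'): new char, reset run to 1
  Position 2 ('c'): new char, reset run to 1
  Position 3 ('c'): continues run of 'c', length=2
  Position 4 ('a'): new char, reset run to 1
  Position 5 ('c'): new char, reset run to 1
  Position 6 ('b'): new char, reset run to 1
  Position 7 ('c'): new char, reset run to 1
  Position 8 ('c'): continues run of 'c', length=2
  Position 9 ('c'): continues run of 'c', length=3
  Position 10 ('b'): new char, reset run to 1
  Position 11 ('a'): new char, reset run to 1
Longest run: 'c' with length 3

3


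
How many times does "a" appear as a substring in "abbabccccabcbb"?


Searching for "a" in "abbabccccabcbb"
Scanning each position:
  Position 0: "a" => MATCH
  Position 1: "b" => no
  Position 2: "b" => no
  Position 3: "a" => MATCH
  Position 4: "b" => no
  Position 5: "c" => no
  Position 6: "c" => no
  Position 7: "c" => no
  Position 8: "c" => no
  Position 9: "a" => MATCH
  Position 10: "b" => no
  Position 11: "c" => no
  Position 12: "b" => no
  Position 13: "b" => no
Total occurrences: 3

3


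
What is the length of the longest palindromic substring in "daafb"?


Input: "daafb"
Checking substrings for palindromes:
  [1:3] "aa" (len 2) => palindrome
Longest palindromic substring: "aa" with length 2

2


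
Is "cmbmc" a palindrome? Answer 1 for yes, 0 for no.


Input: cmbmc
Reversed: cmbmc
  Compare pos 0 ('c') with pos 4 ('c'): match
  Compare pos 1 ('m') with pos 3 ('m'): match
Result: palindrome

1


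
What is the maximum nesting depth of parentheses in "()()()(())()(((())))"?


Input: "()()()(())()(((())))"
Tracking depth:
  Position 0 '(': depth becomes 1
  Position 1 ')': depth becomes 0
  Position 2 '(': depth becomes 1
  Position 3 ')': depth becomes 0
  Position 4 '(': depth becomes 1
  Position 5 ')': depth becomes 0
  Position 6 '(': depth becomes 1
  Position 7 '(': depth becomes 2
  Position 8 ')': depth becomes 1
  Position 9 ')': depth becomes 0
  Position 10 '(': depth becomes 1
  Position 11 ')': depth becomes 0
  Position 12 '(': depth becomes 1
  Position 13 '(': depth becomes 2
  Position 14 '(': depth becomes 3
  Position 15 '(': depth becomes 4
  Position 16 ')': depth becomes 3
  Position 17 ')': depth becomes 2
  Position 18 ')': depth becomes 1
  Position 19 ')': depth becomes 0
Maximum depth reached: 4

4


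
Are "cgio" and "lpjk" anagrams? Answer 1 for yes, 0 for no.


Strings: "cgio", "lpjk"
Sorted first:  cgio
Sorted second: jklp
Differ at position 0: 'c' vs 'j' => not anagrams

0


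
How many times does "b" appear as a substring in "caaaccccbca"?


Searching for "b" in "caaaccccbca"
Scanning each position:
  Position 0: "c" => no
  Position 1: "a" => no
  Position 2: "a" => no
  Position 3: "a" => no
  Position 4: "c" => no
  Position 5: "c" => no
  Position 6: "c" => no
  Position 7: "c" => no
  Position 8: "b" => MATCH
  Position 9: "c" => no
  Position 10: "a" => no
Total occurrences: 1

1


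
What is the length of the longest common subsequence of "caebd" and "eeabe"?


LCS of "caebd" and "eeabe"
DP table:
           e    e    a    b    e
      0    0    0    0    0    0
  c   0    0    0    0    0    0
  a   0    0    0    1    1    1
  e   0    1    1    1    1    2
  b   0    1    1    1    2    2
  d   0    1    1    1    2    2
LCS length = dp[5][5] = 2

2


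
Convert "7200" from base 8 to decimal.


Input: "7200" in base 8
Positional expansion:
  Digit '7' (value 7) x 8^3 = 3584
  Digit '2' (value 2) x 8^2 = 128
  Digit '0' (value 0) x 8^1 = 0
  Digit '0' (value 0) x 8^0 = 0
Sum = 3712

3712


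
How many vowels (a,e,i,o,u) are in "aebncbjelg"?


Input: aebncbjelg
Checking each character:
  'a' at position 0: vowel (running total: 1)
  'e' at position 1: vowel (running total: 2)
  'b' at position 2: consonant
  'n' at position 3: consonant
  'c' at position 4: consonant
  'b' at position 5: consonant
  'j' at position 6: consonant
  'e' at position 7: vowel (running total: 3)
  'l' at position 8: consonant
  'g' at position 9: consonant
Total vowels: 3

3


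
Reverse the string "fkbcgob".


Input: fkbcgob
Reading characters right to left:
  Position 6: 'b'
  Position 5: 'o'
  Position 4: 'g'
  Position 3: 'c'
  Position 2: 'b'
  Position 1: 'k'
  Position 0: 'f'
Reversed: bogcbkf

bogcbkf


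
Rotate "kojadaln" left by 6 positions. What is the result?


Input: "kojadaln", rotate left by 6
First 6 characters: "kojada"
Remaining characters: "ln"
Concatenate remaining + first: "ln" + "kojada" = "lnkojada"

lnkojada


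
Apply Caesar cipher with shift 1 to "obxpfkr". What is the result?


Caesar cipher: shift "obxpfkr" by 1
  'o' (pos 14) + 1 = pos 15 = 'p'
  'b' (pos 1) + 1 = pos 2 = 'c'
  'x' (pos 23) + 1 = pos 24 = 'y'
  'p' (pos 15) + 1 = pos 16 = 'q'
  'f' (pos 5) + 1 = pos 6 = 'g'
  'k' (pos 10) + 1 = pos 11 = 'l'
  'r' (pos 17) + 1 = pos 18 = 's'
Result: pcyqgls

pcyqgls


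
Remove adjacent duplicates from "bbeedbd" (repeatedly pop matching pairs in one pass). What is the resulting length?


Input: bbeedbd
Stack-based adjacent duplicate removal:
  Read 'b': push. Stack: b
  Read 'b': matches stack top 'b' => pop. Stack: (empty)
  Read 'e': push. Stack: e
  Read 'e': matches stack top 'e' => pop. Stack: (empty)
  Read 'd': push. Stack: d
  Read 'b': push. Stack: db
  Read 'd': push. Stack: dbd
Final stack: "dbd" (length 3)

3


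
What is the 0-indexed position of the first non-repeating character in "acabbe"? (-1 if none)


Input: acabbe
Character frequencies:
  'a': 2
  'b': 2
  'c': 1
  'e': 1
Scanning left to right for freq == 1:
  Position 0 ('a'): freq=2, skip
  Position 1 ('c'): unique! => answer = 1

1


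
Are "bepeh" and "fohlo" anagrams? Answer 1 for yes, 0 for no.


Strings: "bepeh", "fohlo"
Sorted first:  beehp
Sorted second: fhloo
Differ at position 0: 'b' vs 'f' => not anagrams

0


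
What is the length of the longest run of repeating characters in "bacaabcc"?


Input: "bacaabcc"
Scanning for longest run:
  Position 1 ('a'): new char, reset run to 1
  Position 2 ('c'): new char, reset run to 1
  Position 3 ('a'): new char, reset run to 1
  Position 4 ('a'): continues run of 'a', length=2
  Position 5 ('b'): new char, reset run to 1
  Position 6 ('c'): new char, reset run to 1
  Position 7 ('c'): continues run of 'c', length=2
Longest run: 'a' with length 2

2


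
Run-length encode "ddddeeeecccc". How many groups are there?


Input: ddddeeeecccc
Scanning for consecutive runs:
  Group 1: 'd' x 4 (positions 0-3)
  Group 2: 'e' x 4 (positions 4-7)
  Group 3: 'c' x 4 (positions 8-11)
Total groups: 3

3


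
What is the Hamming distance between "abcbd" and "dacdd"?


Comparing "abcbd" and "dacdd" position by position:
  Position 0: 'a' vs 'd' => differ
  Position 1: 'b' vs 'a' => differ
  Position 2: 'c' vs 'c' => same
  Position 3: 'b' vs 'd' => differ
  Position 4: 'd' vs 'd' => same
Total differences (Hamming distance): 3

3


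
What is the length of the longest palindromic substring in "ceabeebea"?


Input: "ceabeebea"
Checking substrings for palindromes:
  [3:7] "beeb" (len 4) => palindrome
  [5:8] "ebe" (len 3) => palindrome
  [4:6] "ee" (len 2) => palindrome
Longest palindromic substring: "beeb" with length 4

4


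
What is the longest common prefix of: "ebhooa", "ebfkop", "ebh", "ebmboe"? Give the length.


Words: ebhooa, ebfkop, ebh, ebmboe
  Position 0: all 'e' => match
  Position 1: all 'b' => match
  Position 2: ('h', 'f', 'h', 'm') => mismatch, stop
LCP = "eb" (length 2)

2


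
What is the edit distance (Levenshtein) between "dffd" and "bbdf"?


Computing edit distance: "dffd" -> "bbdf"
DP table:
           b    b    d    f
      0    1    2    3    4
  d   1    1    2    2    3
  f   2    2    2    3    2
  f   3    3    3    3    3
  d   4    4    4    3    4
Edit distance = dp[4][4] = 4

4


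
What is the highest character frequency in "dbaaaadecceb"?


Input: dbaaaadecceb
Character counts:
  'a': 4
  'b': 2
  'c': 2
  'd': 2
  'e': 2
Maximum frequency: 4

4


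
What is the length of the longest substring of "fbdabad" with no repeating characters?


Input: "fbdabad"
Sliding window (track last position of each char):
  Position 0 ('f'): window [0,0] length 1 -- new best
  Position 1 ('b'): window [0,1] length 2 -- new best
  Position 2 ('d'): window [0,2] length 3 -- new best
  Position 3 ('a'): window [0,3] length 4 -- new best
  Position 4 ('b'): repeat (last at 1), move window start to 2
  Position 4 ('b'): window [2,4] length 3
  Position 5 ('a'): repeat (last at 3), move window start to 4
  Position 5 ('a'): window [4,5] length 2
  Position 6 ('d'): window [4,6] length 3
Longest substring with no repeats: "fbda" with length 4

4


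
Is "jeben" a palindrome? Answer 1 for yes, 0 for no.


Input: jeben
Reversed: nebej
  Compare pos 0 ('j') with pos 4 ('n'): MISMATCH
  Compare pos 1 ('e') with pos 3 ('e'): match
Result: not a palindrome

0


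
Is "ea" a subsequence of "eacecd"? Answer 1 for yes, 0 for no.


Check if "ea" is a subsequence of "eacecd"
Greedy scan:
  Position 0 ('e'): matches sub[0] = 'e'
  Position 1 ('a'): matches sub[1] = 'a'
  Position 2 ('c'): no match needed
  Position 3 ('e'): no match needed
  Position 4 ('c'): no match needed
  Position 5 ('d'): no match needed
All 2 characters matched => is a subsequence

1


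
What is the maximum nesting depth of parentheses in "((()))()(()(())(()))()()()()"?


Input: "((()))()(()(())(()))()()()()"
Tracking depth:
  Position 0 '(': depth becomes 1
  Position 1 '(': depth becomes 2
  Position 2 '(': depth becomes 3
  Position 3 ')': depth becomes 2
  Position 4 ')': depth becomes 1
  Position 5 ')': depth becomes 0
  Position 6 '(': depth becomes 1
  Position 7 ')': depth becomes 0
  Position 8 '(': depth becomes 1
  Position 9 '(': depth becomes 2
  Position 10 ')': depth becomes 1
  Position 11 '(': depth becomes 2
  Position 12 '(': depth becomes 3
  Position 13 ')': depth becomes 2
  Position 14 ')': depth becomes 1
  Position 15 '(': depth becomes 2
  Position 16 '(': depth becomes 3
  Position 17 ')': depth becomes 2
  Position 18 ')': depth becomes 1
  Position 19 ')': depth becomes 0
  Position 20 '(': depth becomes 1
  Position 21 ')': depth becomes 0
  Position 22 '(': depth becomes 1
  Position 23 ')': depth becomes 0
  Position 24 '(': depth becomes 1
  Position 25 ')': depth becomes 0
  Position 26 '(': depth becomes 1
  Position 27 ')': depth becomes 0
Maximum depth reached: 3

3


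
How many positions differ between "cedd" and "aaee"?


Comparing "cedd" and "aaee" position by position:
  Position 0: 'c' vs 'a' => DIFFER
  Position 1: 'e' vs 'a' => DIFFER
  Position 2: 'd' vs 'e' => DIFFER
  Position 3: 'd' vs 'e' => DIFFER
Positions that differ: 4

4


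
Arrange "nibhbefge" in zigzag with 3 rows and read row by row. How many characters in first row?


Zigzag "nibhbefge" into 3 rows:
Placing characters:
  'n' => row 0
  'i' => row 1
  'b' => row 2
  'h' => row 1
  'b' => row 0
  'e' => row 1
  'f' => row 2
  'g' => row 1
  'e' => row 0
Rows:
  Row 0: "nbe"
  Row 1: "iheg"
  Row 2: "bf"
First row length: 3

3


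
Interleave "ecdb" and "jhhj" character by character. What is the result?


Interleaving "ecdb" and "jhhj":
  Position 0: 'e' from first, 'j' from second => "ej"
  Position 1: 'c' from first, 'h' from second => "ch"
  Position 2: 'd' from first, 'h' from second => "dh"
  Position 3: 'b' from first, 'j' from second => "bj"
Result: ejchdhbj

ejchdhbj


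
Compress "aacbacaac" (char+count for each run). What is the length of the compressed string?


Input: aacbacaac
Runs:
  'a' x 2 => "a2"
  'c' x 1 => "c1"
  'b' x 1 => "b1"
  'a' x 1 => "a1"
  'c' x 1 => "c1"
  'a' x 2 => "a2"
  'c' x 1 => "c1"
Compressed: "a2c1b1a1c1a2c1"
Compressed length: 14

14


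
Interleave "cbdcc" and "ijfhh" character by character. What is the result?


Interleaving "cbdcc" and "ijfhh":
  Position 0: 'c' from first, 'i' from second => "ci"
  Position 1: 'b' from first, 'j' from second => "bj"
  Position 2: 'd' from first, 'f' from second => "df"
  Position 3: 'c' from first, 'h' from second => "ch"
  Position 4: 'c' from first, 'h' from second => "ch"
Result: cibjdfchch

cibjdfchch


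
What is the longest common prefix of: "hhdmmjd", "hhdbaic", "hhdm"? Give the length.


Words: hhdmmjd, hhdbaic, hhdm
  Position 0: all 'h' => match
  Position 1: all 'h' => match
  Position 2: all 'd' => match
  Position 3: ('m', 'b', 'm') => mismatch, stop
LCP = "hhd" (length 3)

3


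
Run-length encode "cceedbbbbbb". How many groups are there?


Input: cceedbbbbbb
Scanning for consecutive runs:
  Group 1: 'c' x 2 (positions 0-1)
  Group 2: 'e' x 2 (positions 2-3)
  Group 3: 'd' x 1 (positions 4-4)
  Group 4: 'b' x 6 (positions 5-10)
Total groups: 4

4


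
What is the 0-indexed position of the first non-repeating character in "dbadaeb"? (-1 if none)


Input: dbadaeb
Character frequencies:
  'a': 2
  'b': 2
  'd': 2
  'e': 1
Scanning left to right for freq == 1:
  Position 0 ('d'): freq=2, skip
  Position 1 ('b'): freq=2, skip
  Position 2 ('a'): freq=2, skip
  Position 3 ('d'): freq=2, skip
  Position 4 ('a'): freq=2, skip
  Position 5 ('e'): unique! => answer = 5

5


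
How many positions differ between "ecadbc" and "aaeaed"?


Comparing "ecadbc" and "aaeaed" position by position:
  Position 0: 'e' vs 'a' => DIFFER
  Position 1: 'c' vs 'a' => DIFFER
  Position 2: 'a' vs 'e' => DIFFER
  Position 3: 'd' vs 'a' => DIFFER
  Position 4: 'b' vs 'e' => DIFFER
  Position 5: 'c' vs 'd' => DIFFER
Positions that differ: 6

6


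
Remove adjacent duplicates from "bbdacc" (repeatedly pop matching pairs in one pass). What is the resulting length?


Input: bbdacc
Stack-based adjacent duplicate removal:
  Read 'b': push. Stack: b
  Read 'b': matches stack top 'b' => pop. Stack: (empty)
  Read 'd': push. Stack: d
  Read 'a': push. Stack: da
  Read 'c': push. Stack: dac
  Read 'c': matches stack top 'c' => pop. Stack: da
Final stack: "da" (length 2)

2


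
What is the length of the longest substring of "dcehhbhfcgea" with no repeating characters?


Input: "dcehhbhfcgea"
Sliding window (track last position of each char):
  Position 0 ('d'): window [0,0] length 1 -- new best
  Position 1 ('c'): window [0,1] length 2 -- new best
  Position 2 ('e'): window [0,2] length 3 -- new best
  Position 3 ('h'): window [0,3] length 4 -- new best
  Position 4 ('h'): repeat (last at 3), move window start to 4
  Position 4 ('h'): window [4,4] length 1
  Position 5 ('b'): window [4,5] length 2
  Position 6 ('h'): repeat (last at 4), move window start to 5
  Position 6 ('h'): window [5,6] length 2
  Position 7 ('f'): window [5,7] length 3
  Position 8 ('c'): window [5,8] length 4
  Position 9 ('g'): window [5,9] length 5 -- new best
  Position 10 ('e'): window [5,10] length 6 -- new best
  Position 11 ('a'): window [5,11] length 7 -- new best
Longest substring with no repeats: "bhfcgea" with length 7

7


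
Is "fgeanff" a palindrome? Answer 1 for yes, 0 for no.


Input: fgeanff
Reversed: ffnaegf
  Compare pos 0 ('f') with pos 6 ('f'): match
  Compare pos 1 ('g') with pos 5 ('f'): MISMATCH
  Compare pos 2 ('e') with pos 4 ('n'): MISMATCH
Result: not a palindrome

0


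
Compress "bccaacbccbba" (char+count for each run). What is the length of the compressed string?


Input: bccaacbccbba
Runs:
  'b' x 1 => "b1"
  'c' x 2 => "c2"
  'a' x 2 => "a2"
  'c' x 1 => "c1"
  'b' x 1 => "b1"
  'c' x 2 => "c2"
  'b' x 2 => "b2"
  'a' x 1 => "a1"
Compressed: "b1c2a2c1b1c2b2a1"
Compressed length: 16

16


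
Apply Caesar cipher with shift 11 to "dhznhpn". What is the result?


Caesar cipher: shift "dhznhpn" by 11
  'd' (pos 3) + 11 = pos 14 = 'o'
  'h' (pos 7) + 11 = pos 18 = 's'
  'z' (pos 25) + 11 = pos 10 = 'k'
  'n' (pos 13) + 11 = pos 24 = 'y'
  'h' (pos 7) + 11 = pos 18 = 's'
  'p' (pos 15) + 11 = pos 0 = 'a'
  'n' (pos 13) + 11 = pos 24 = 'y'
Result: oskysay

oskysay


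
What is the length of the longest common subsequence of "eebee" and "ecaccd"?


LCS of "eebee" and "ecaccd"
DP table:
           e    c    a    c    c    d
      0    0    0    0    0    0    0
  e   0    1    1    1    1    1    1
  e   0    1    1    1    1    1    1
  b   0    1    1    1    1    1    1
  e   0    1    1    1    1    1    1
  e   0    1    1    1    1    1    1
LCS length = dp[5][6] = 1

1


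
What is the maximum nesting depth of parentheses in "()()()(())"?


Input: "()()()(())"
Tracking depth:
  Position 0 '(': depth becomes 1
  Position 1 ')': depth becomes 0
  Position 2 '(': depth becomes 1
  Position 3 ')': depth becomes 0
  Position 4 '(': depth becomes 1
  Position 5 ')': depth becomes 0
  Position 6 '(': depth becomes 1
  Position 7 '(': depth becomes 2
  Position 8 ')': depth becomes 1
  Position 9 ')': depth becomes 0
Maximum depth reached: 2

2


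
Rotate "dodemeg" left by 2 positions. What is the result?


Input: "dodemeg", rotate left by 2
First 2 characters: "do"
Remaining characters: "demeg"
Concatenate remaining + first: "demeg" + "do" = "demegdo"

demegdo


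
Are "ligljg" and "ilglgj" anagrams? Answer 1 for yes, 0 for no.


Strings: "ligljg", "ilglgj"
Sorted first:  ggijll
Sorted second: ggijll
Sorted forms match => anagrams

1


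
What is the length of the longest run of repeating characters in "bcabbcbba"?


Input: "bcabbcbba"
Scanning for longest run:
  Position 1 ('c'): new char, reset run to 1
  Position 2 ('a'): new char, reset run to 1
  Position 3 ('b'): new char, reset run to 1
  Position 4 ('b'): continues run of 'b', length=2
  Position 5 ('c'): new char, reset run to 1
  Position 6 ('b'): new char, reset run to 1
  Position 7 ('b'): continues run of 'b', length=2
  Position 8 ('a'): new char, reset run to 1
Longest run: 'b' with length 2

2


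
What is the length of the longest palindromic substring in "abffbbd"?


Input: "abffbbd"
Checking substrings for palindromes:
  [1:5] "bffb" (len 4) => palindrome
  [2:4] "ff" (len 2) => palindrome
  [4:6] "bb" (len 2) => palindrome
Longest palindromic substring: "bffb" with length 4

4


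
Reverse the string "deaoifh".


Input: deaoifh
Reading characters right to left:
  Position 6: 'h'
  Position 5: 'f'
  Position 4: 'i'
  Position 3: 'o'
  Position 2: 'a'
  Position 1: 'e'
  Position 0: 'd'
Reversed: hfioaed

hfioaed


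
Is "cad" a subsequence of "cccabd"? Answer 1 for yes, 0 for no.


Check if "cad" is a subsequence of "cccabd"
Greedy scan:
  Position 0 ('c'): matches sub[0] = 'c'
  Position 1 ('c'): no match needed
  Position 2 ('c'): no match needed
  Position 3 ('a'): matches sub[1] = 'a'
  Position 4 ('b'): no match needed
  Position 5 ('d'): matches sub[2] = 'd'
All 3 characters matched => is a subsequence

1


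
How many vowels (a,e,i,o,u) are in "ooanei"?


Input: ooanei
Checking each character:
  'o' at position 0: vowel (running total: 1)
  'o' at position 1: vowel (running total: 2)
  'a' at position 2: vowel (running total: 3)
  'n' at position 3: consonant
  'e' at position 4: vowel (running total: 4)
  'i' at position 5: vowel (running total: 5)
Total vowels: 5

5


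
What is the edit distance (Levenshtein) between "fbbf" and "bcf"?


Computing edit distance: "fbbf" -> "bcf"
DP table:
           b    c    f
      0    1    2    3
  f   1    1    2    2
  b   2    1    2    3
  b   3    2    2    3
  f   4    3    3    2
Edit distance = dp[4][3] = 2

2


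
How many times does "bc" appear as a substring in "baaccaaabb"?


Searching for "bc" in "baaccaaabb"
Scanning each position:
  Position 0: "ba" => no
  Position 1: "aa" => no
  Position 2: "ac" => no
  Position 3: "cc" => no
  Position 4: "ca" => no
  Position 5: "aa" => no
  Position 6: "aa" => no
  Position 7: "ab" => no
  Position 8: "bb" => no
Total occurrences: 0

0


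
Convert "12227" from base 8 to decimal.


Input: "12227" in base 8
Positional expansion:
  Digit '1' (value 1) x 8^4 = 4096
  Digit '2' (value 2) x 8^3 = 1024
  Digit '2' (value 2) x 8^2 = 128
  Digit '2' (value 2) x 8^1 = 16
  Digit '7' (value 7) x 8^0 = 7
Sum = 5271

5271


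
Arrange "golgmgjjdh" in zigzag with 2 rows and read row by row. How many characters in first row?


Zigzag "golgmgjjdh" into 2 rows:
Placing characters:
  'g' => row 0
  'o' => row 1
  'l' => row 0
  'g' => row 1
  'm' => row 0
  'g' => row 1
  'j' => row 0
  'j' => row 1
  'd' => row 0
  'h' => row 1
Rows:
  Row 0: "glmjd"
  Row 1: "oggjh"
First row length: 5

5


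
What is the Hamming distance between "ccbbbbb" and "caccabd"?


Comparing "ccbbbbb" and "caccabd" position by position:
  Position 0: 'c' vs 'c' => same
  Position 1: 'c' vs 'a' => differ
  Position 2: 'b' vs 'c' => differ
  Position 3: 'b' vs 'c' => differ
  Position 4: 'b' vs 'a' => differ
  Position 5: 'b' vs 'b' => same
  Position 6: 'b' vs 'd' => differ
Total differences (Hamming distance): 5

5


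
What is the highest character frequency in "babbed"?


Input: babbed
Character counts:
  'a': 1
  'b': 3
  'd': 1
  'e': 1
Maximum frequency: 3

3


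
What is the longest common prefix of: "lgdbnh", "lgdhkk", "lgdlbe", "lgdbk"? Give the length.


Words: lgdbnh, lgdhkk, lgdlbe, lgdbk
  Position 0: all 'l' => match
  Position 1: all 'g' => match
  Position 2: all 'd' => match
  Position 3: ('b', 'h', 'l', 'b') => mismatch, stop
LCP = "lgd" (length 3)

3


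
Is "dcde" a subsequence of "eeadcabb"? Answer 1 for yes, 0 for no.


Check if "dcde" is a subsequence of "eeadcabb"
Greedy scan:
  Position 0 ('e'): no match needed
  Position 1 ('e'): no match needed
  Position 2 ('a'): no match needed
  Position 3 ('d'): matches sub[0] = 'd'
  Position 4 ('c'): matches sub[1] = 'c'
  Position 5 ('a'): no match needed
  Position 6 ('b'): no match needed
  Position 7 ('b'): no match needed
Only matched 2/4 characters => not a subsequence

0


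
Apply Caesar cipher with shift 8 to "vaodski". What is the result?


Caesar cipher: shift "vaodski" by 8
  'v' (pos 21) + 8 = pos 3 = 'd'
  'a' (pos 0) + 8 = pos 8 = 'i'
  'o' (pos 14) + 8 = pos 22 = 'w'
  'd' (pos 3) + 8 = pos 11 = 'l'
  's' (pos 18) + 8 = pos 0 = 'a'
  'k' (pos 10) + 8 = pos 18 = 's'
  'i' (pos 8) + 8 = pos 16 = 'q'
Result: diwlasq

diwlasq


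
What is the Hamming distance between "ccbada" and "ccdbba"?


Comparing "ccbada" and "ccdbba" position by position:
  Position 0: 'c' vs 'c' => same
  Position 1: 'c' vs 'c' => same
  Position 2: 'b' vs 'd' => differ
  Position 3: 'a' vs 'b' => differ
  Position 4: 'd' vs 'b' => differ
  Position 5: 'a' vs 'a' => same
Total differences (Hamming distance): 3

3


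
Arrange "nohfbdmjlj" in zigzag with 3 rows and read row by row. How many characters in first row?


Zigzag "nohfbdmjlj" into 3 rows:
Placing characters:
  'n' => row 0
  'o' => row 1
  'h' => row 2
  'f' => row 1
  'b' => row 0
  'd' => row 1
  'm' => row 2
  'j' => row 1
  'l' => row 0
  'j' => row 1
Rows:
  Row 0: "nbl"
  Row 1: "ofdjj"
  Row 2: "hm"
First row length: 3

3


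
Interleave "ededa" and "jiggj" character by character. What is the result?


Interleaving "ededa" and "jiggj":
  Position 0: 'e' from first, 'j' from second => "ej"
  Position 1: 'd' from first, 'i' from second => "di"
  Position 2: 'e' from first, 'g' from second => "eg"
  Position 3: 'd' from first, 'g' from second => "dg"
  Position 4: 'a' from first, 'j' from second => "aj"
Result: ejdiegdgaj

ejdiegdgaj


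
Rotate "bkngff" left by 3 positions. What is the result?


Input: "bkngff", rotate left by 3
First 3 characters: "bkn"
Remaining characters: "gff"
Concatenate remaining + first: "gff" + "bkn" = "gffbkn"

gffbkn


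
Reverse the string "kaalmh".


Input: kaalmh
Reading characters right to left:
  Position 5: 'h'
  Position 4: 'm'
  Position 3: 'l'
  Position 2: 'a'
  Position 1: 'a'
  Position 0: 'k'
Reversed: hmlaak

hmlaak


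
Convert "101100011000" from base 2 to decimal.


Input: "101100011000" in base 2
Positional expansion:
  Digit '1' (value 1) x 2^11 = 2048
  Digit '0' (value 0) x 2^10 = 0
  Digit '1' (value 1) x 2^9 = 512
  Digit '1' (value 1) x 2^8 = 256
  Digit '0' (value 0) x 2^7 = 0
  Digit '0' (value 0) x 2^6 = 0
  Digit '0' (value 0) x 2^5 = 0
  Digit '1' (value 1) x 2^4 = 16
  Digit '1' (value 1) x 2^3 = 8
  Digit '0' (value 0) x 2^2 = 0
  Digit '0' (value 0) x 2^1 = 0
  Digit '0' (value 0) x 2^0 = 0
Sum = 2840

2840


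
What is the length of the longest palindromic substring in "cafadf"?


Input: "cafadf"
Checking substrings for palindromes:
  [1:4] "afa" (len 3) => palindrome
Longest palindromic substring: "afa" with length 3

3


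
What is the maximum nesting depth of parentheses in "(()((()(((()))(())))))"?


Input: "(()((()(((()))(())))))"
Tracking depth:
  Position 0 '(': depth becomes 1
  Position 1 '(': depth becomes 2
  Position 2 ')': depth becomes 1
  Position 3 '(': depth becomes 2
  Position 4 '(': depth becomes 3
  Position 5 '(': depth becomes 4
  Position 6 ')': depth becomes 3
  Position 7 '(': depth becomes 4
  Position 8 '(': depth becomes 5
  Position 9 '(': depth becomes 6
  Position 10 '(': depth becomes 7
  Position 11 ')': depth becomes 6
  Position 12 ')': depth becomes 5
  Position 13 ')': depth becomes 4
  Position 14 '(': depth becomes 5
  Position 15 '(': depth becomes 6
  Position 16 ')': depth becomes 5
  Position 17 ')': depth becomes 4
  Position 18 ')': depth becomes 3
  Position 19 ')': depth becomes 2
  Position 20 ')': depth becomes 1
  Position 21 ')': depth becomes 0
Maximum depth reached: 7

7


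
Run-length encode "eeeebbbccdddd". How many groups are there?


Input: eeeebbbccdddd
Scanning for consecutive runs:
  Group 1: 'e' x 4 (positions 0-3)
  Group 2: 'b' x 3 (positions 4-6)
  Group 3: 'c' x 2 (positions 7-8)
  Group 4: 'd' x 4 (positions 9-12)
Total groups: 4

4


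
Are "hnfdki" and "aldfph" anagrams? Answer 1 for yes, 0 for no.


Strings: "hnfdki", "aldfph"
Sorted first:  dfhikn
Sorted second: adfhlp
Differ at position 0: 'd' vs 'a' => not anagrams

0


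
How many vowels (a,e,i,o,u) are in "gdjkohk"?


Input: gdjkohk
Checking each character:
  'g' at position 0: consonant
  'd' at position 1: consonant
  'j' at position 2: consonant
  'k' at position 3: consonant
  'o' at position 4: vowel (running total: 1)
  'h' at position 5: consonant
  'k' at position 6: consonant
Total vowels: 1

1


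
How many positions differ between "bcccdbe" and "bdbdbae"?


Comparing "bcccdbe" and "bdbdbae" position by position:
  Position 0: 'b' vs 'b' => same
  Position 1: 'c' vs 'd' => DIFFER
  Position 2: 'c' vs 'b' => DIFFER
  Position 3: 'c' vs 'd' => DIFFER
  Position 4: 'd' vs 'b' => DIFFER
  Position 5: 'b' vs 'a' => DIFFER
  Position 6: 'e' vs 'e' => same
Positions that differ: 5

5


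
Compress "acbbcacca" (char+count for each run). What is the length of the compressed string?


Input: acbbcacca
Runs:
  'a' x 1 => "a1"
  'c' x 1 => "c1"
  'b' x 2 => "b2"
  'c' x 1 => "c1"
  'a' x 1 => "a1"
  'c' x 2 => "c2"
  'a' x 1 => "a1"
Compressed: "a1c1b2c1a1c2a1"
Compressed length: 14

14


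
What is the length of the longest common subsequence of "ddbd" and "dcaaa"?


LCS of "ddbd" and "dcaaa"
DP table:
           d    c    a    a    a
      0    0    0    0    0    0
  d   0    1    1    1    1    1
  d   0    1    1    1    1    1
  b   0    1    1    1    1    1
  d   0    1    1    1    1    1
LCS length = dp[4][5] = 1

1


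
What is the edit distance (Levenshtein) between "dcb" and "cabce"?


Computing edit distance: "dcb" -> "cabce"
DP table:
           c    a    b    c    e
      0    1    2    3    4    5
  d   1    1    2    3    4    5
  c   2    1    2    3    3    4
  b   3    2    2    2    3    4
Edit distance = dp[3][5] = 4

4


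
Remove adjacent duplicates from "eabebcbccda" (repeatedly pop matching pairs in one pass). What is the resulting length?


Input: eabebcbccda
Stack-based adjacent duplicate removal:
  Read 'e': push. Stack: e
  Read 'a': push. Stack: ea
  Read 'b': push. Stack: eab
  Read 'e': push. Stack: eabe
  Read 'b': push. Stack: eabeb
  Read 'c': push. Stack: eabebc
  Read 'b': push. Stack: eabebcb
  Read 'c': push. Stack: eabebcbc
  Read 'c': matches stack top 'c' => pop. Stack: eabebcb
  Read 'd': push. Stack: eabebcbd
  Read 'a': push. Stack: eabebcbda
Final stack: "eabebcbda" (length 9)

9


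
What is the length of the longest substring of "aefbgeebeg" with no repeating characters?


Input: "aefbgeebeg"
Sliding window (track last position of each char):
  Position 0 ('a'): window [0,0] length 1 -- new best
  Position 1 ('e'): window [0,1] length 2 -- new best
  Position 2 ('f'): window [0,2] length 3 -- new best
  Position 3 ('b'): window [0,3] length 4 -- new best
  Position 4 ('g'): window [0,4] length 5 -- new best
  Position 5 ('e'): repeat (last at 1), move window start to 2
  Position 5 ('e'): window [2,5] length 4
  Position 6 ('e'): repeat (last at 5), move window start to 6
  Position 6 ('e'): window [6,6] length 1
  Position 7 ('b'): window [6,7] length 2
  Position 8 ('e'): repeat (last at 6), move window start to 7
  Position 8 ('e'): window [7,8] length 2
  Position 9 ('g'): window [7,9] length 3
Longest substring with no repeats: "aefbg" with length 5

5


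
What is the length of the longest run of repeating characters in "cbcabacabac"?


Input: "cbcabacabac"
Scanning for longest run:
  Position 1 ('b'): new char, reset run to 1
  Position 2 ('c'): new char, reset run to 1
  Position 3 ('a'): new char, reset run to 1
  Position 4 ('b'): new char, reset run to 1
  Position 5 ('a'): new char, reset run to 1
  Position 6 ('c'): new char, reset run to 1
  Position 7 ('a'): new char, reset run to 1
  Position 8 ('b'): new char, reset run to 1
  Position 9 ('a'): new char, reset run to 1
  Position 10 ('c'): new char, reset run to 1
Longest run: 'c' with length 1

1


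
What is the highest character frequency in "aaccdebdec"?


Input: aaccdebdec
Character counts:
  'a': 2
  'b': 1
  'c': 3
  'd': 2
  'e': 2
Maximum frequency: 3

3


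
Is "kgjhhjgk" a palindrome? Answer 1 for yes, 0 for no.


Input: kgjhhjgk
Reversed: kgjhhjgk
  Compare pos 0 ('k') with pos 7 ('k'): match
  Compare pos 1 ('g') with pos 6 ('g'): match
  Compare pos 2 ('j') with pos 5 ('j'): match
  Compare pos 3 ('h') with pos 4 ('h'): match
Result: palindrome

1


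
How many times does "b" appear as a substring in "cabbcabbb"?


Searching for "b" in "cabbcabbb"
Scanning each position:
  Position 0: "c" => no
  Position 1: "a" => no
  Position 2: "b" => MATCH
  Position 3: "b" => MATCH
  Position 4: "c" => no
  Position 5: "a" => no
  Position 6: "b" => MATCH
  Position 7: "b" => MATCH
  Position 8: "b" => MATCH
Total occurrences: 5

5


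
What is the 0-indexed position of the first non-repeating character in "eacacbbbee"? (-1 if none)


Input: eacacbbbee
Character frequencies:
  'a': 2
  'b': 3
  'c': 2
  'e': 3
Scanning left to right for freq == 1:
  Position 0 ('e'): freq=3, skip
  Position 1 ('a'): freq=2, skip
  Position 2 ('c'): freq=2, skip
  Position 3 ('a'): freq=2, skip
  Position 4 ('c'): freq=2, skip
  Position 5 ('b'): freq=3, skip
  Position 6 ('b'): freq=3, skip
  Position 7 ('b'): freq=3, skip
  Position 8 ('e'): freq=3, skip
  Position 9 ('e'): freq=3, skip
  No unique character found => answer = -1

-1


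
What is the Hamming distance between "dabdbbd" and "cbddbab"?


Comparing "dabdbbd" and "cbddbab" position by position:
  Position 0: 'd' vs 'c' => differ
  Position 1: 'a' vs 'b' => differ
  Position 2: 'b' vs 'd' => differ
  Position 3: 'd' vs 'd' => same
  Position 4: 'b' vs 'b' => same
  Position 5: 'b' vs 'a' => differ
  Position 6: 'd' vs 'b' => differ
Total differences (Hamming distance): 5

5


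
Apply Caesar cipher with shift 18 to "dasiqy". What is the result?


Caesar cipher: shift "dasiqy" by 18
  'd' (pos 3) + 18 = pos 21 = 'v'
  'a' (pos 0) + 18 = pos 18 = 's'
  's' (pos 18) + 18 = pos 10 = 'k'
  'i' (pos 8) + 18 = pos 0 = 'a'
  'q' (pos 16) + 18 = pos 8 = 'i'
  'y' (pos 24) + 18 = pos 16 = 'q'
Result: vskaiq

vskaiq


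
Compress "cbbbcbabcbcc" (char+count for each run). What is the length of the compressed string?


Input: cbbbcbabcbcc
Runs:
  'c' x 1 => "c1"
  'b' x 3 => "b3"
  'c' x 1 => "c1"
  'b' x 1 => "b1"
  'a' x 1 => "a1"
  'b' x 1 => "b1"
  'c' x 1 => "c1"
  'b' x 1 => "b1"
  'c' x 2 => "c2"
Compressed: "c1b3c1b1a1b1c1b1c2"
Compressed length: 18

18


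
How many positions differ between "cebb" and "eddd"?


Comparing "cebb" and "eddd" position by position:
  Position 0: 'c' vs 'e' => DIFFER
  Position 1: 'e' vs 'd' => DIFFER
  Position 2: 'b' vs 'd' => DIFFER
  Position 3: 'b' vs 'd' => DIFFER
Positions that differ: 4

4


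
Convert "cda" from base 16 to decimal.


Input: "cda" in base 16
Positional expansion:
  Digit 'c' (value 12) x 16^2 = 3072
  Digit 'd' (value 13) x 16^1 = 208
  Digit 'a' (value 10) x 16^0 = 10
Sum = 3290

3290


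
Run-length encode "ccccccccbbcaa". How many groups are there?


Input: ccccccccbbcaa
Scanning for consecutive runs:
  Group 1: 'c' x 8 (positions 0-7)
  Group 2: 'b' x 2 (positions 8-9)
  Group 3: 'c' x 1 (positions 10-10)
  Group 4: 'a' x 2 (positions 11-12)
Total groups: 4

4


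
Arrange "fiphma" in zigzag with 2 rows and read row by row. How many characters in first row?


Zigzag "fiphma" into 2 rows:
Placing characters:
  'f' => row 0
  'i' => row 1
  'p' => row 0
  'h' => row 1
  'm' => row 0
  'a' => row 1
Rows:
  Row 0: "fpm"
  Row 1: "iha"
First row length: 3

3


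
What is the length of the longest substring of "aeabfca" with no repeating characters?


Input: "aeabfca"
Sliding window (track last position of each char):
  Position 0 ('a'): window [0,0] length 1 -- new best
  Position 1 ('e'): window [0,1] length 2 -- new best
  Position 2 ('a'): repeat (last at 0), move window start to 1
  Position 2 ('a'): window [1,2] length 2
  Position 3 ('b'): window [1,3] length 3 -- new best
  Position 4 ('f'): window [1,4] length 4 -- new best
  Position 5 ('c'): window [1,5] length 5 -- new best
  Position 6 ('a'): repeat (last at 2), move window start to 3
  Position 6 ('a'): window [3,6] length 4
Longest substring with no repeats: "eabfc" with length 5

5
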